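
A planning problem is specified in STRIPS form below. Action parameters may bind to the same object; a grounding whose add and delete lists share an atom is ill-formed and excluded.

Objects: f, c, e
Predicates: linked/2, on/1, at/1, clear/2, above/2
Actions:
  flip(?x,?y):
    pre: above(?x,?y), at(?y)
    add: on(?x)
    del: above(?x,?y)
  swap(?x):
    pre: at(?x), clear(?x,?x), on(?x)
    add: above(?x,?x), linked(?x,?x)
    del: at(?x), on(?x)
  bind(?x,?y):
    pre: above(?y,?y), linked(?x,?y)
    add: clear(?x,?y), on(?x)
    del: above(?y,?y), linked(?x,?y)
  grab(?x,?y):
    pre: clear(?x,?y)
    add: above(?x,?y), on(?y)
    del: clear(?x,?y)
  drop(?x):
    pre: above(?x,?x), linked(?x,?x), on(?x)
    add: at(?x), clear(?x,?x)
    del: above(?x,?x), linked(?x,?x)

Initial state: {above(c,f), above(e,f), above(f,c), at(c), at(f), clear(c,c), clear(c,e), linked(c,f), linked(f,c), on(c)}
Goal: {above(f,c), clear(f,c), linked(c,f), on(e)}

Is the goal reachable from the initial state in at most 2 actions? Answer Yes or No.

1. flip(e,f)  →  {above(c,f), above(f,c), at(c), at(f), clear(c,c), clear(c,e), linked(c,f), linked(f,c), on(c), on(e)}
2. swap(c)  →  {above(c,c), above(c,f), above(f,c), at(f), clear(c,c), clear(c,e), linked(c,c), linked(c,f), linked(f,c), on(e)}
3. bind(f,c)  →  {above(c,f), above(f,c), at(f), clear(c,c), clear(c,e), clear(f,c), linked(c,c), linked(c,f), on(e), on(f)}
optimal plan length = 3; 3 > 2

No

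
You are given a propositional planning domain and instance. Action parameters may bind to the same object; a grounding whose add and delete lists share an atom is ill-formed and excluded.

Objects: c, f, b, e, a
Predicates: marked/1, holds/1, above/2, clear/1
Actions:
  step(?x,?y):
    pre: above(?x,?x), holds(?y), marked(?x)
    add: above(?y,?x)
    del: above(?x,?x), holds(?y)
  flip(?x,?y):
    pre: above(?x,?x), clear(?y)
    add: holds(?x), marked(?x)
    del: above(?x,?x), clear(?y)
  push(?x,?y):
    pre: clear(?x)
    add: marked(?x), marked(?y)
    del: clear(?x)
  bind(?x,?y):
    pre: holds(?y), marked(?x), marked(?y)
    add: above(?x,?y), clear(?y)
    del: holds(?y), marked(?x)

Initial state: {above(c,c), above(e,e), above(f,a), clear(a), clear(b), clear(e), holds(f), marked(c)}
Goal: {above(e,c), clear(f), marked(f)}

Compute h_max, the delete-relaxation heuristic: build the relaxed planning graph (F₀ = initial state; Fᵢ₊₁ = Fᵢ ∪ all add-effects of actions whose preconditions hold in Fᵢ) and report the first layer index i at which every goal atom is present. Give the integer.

2

F0 = init (8 atoms)
F1 = F0 ∪ {above(f,c), holds(c), holds(e), marked(a), marked(b), marked(e), marked(f)}  (15 atoms)
F2 = F1 ∪ {above(a,c), above(a,e), above(a,f), above(b,c), above(b,e), above(b,f), above(c,e), above(c,f), above(e,c), above(e,f), above(f,e), above(f,f), clear(c), clear(f)}  (29 atoms)
goal ⊆ F2  ⇒  h_max = 2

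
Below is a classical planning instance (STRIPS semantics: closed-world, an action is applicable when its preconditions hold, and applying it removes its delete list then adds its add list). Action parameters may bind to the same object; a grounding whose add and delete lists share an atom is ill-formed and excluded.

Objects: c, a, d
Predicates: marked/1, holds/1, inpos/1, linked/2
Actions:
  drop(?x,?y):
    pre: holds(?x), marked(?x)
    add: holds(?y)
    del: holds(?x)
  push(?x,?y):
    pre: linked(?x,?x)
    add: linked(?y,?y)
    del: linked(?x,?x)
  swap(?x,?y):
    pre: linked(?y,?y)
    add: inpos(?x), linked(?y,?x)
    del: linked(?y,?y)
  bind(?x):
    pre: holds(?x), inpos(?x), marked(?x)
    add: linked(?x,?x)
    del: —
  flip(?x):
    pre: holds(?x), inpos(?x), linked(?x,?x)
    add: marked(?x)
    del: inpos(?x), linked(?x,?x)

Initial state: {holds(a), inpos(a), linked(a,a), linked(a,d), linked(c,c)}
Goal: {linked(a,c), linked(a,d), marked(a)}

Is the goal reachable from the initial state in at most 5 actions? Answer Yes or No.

1. swap(c,a)  →  {holds(a), inpos(a), inpos(c), linked(a,c), linked(a,d), linked(c,c)}
2. push(c,a)  →  {holds(a), inpos(a), inpos(c), linked(a,a), linked(a,c), linked(a,d)}
3. flip(a)  →  {holds(a), inpos(c), linked(a,c), linked(a,d), marked(a)}
optimal plan length = 3; 3 ≤ 5

Yes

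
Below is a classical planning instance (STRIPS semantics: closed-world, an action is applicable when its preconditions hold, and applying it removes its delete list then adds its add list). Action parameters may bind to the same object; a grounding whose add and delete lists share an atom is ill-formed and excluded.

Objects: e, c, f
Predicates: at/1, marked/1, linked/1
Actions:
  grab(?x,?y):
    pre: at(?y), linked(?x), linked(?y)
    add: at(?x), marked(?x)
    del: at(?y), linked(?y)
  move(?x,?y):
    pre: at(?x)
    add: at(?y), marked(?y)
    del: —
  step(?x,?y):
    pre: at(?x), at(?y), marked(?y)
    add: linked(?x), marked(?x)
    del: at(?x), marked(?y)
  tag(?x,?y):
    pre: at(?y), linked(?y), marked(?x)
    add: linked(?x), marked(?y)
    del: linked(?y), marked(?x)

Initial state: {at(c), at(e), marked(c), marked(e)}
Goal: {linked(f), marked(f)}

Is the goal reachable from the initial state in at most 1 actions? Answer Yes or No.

1. move(e,f)  →  {at(c), at(e), at(f), marked(c), marked(e), marked(f)}
2. step(f,e)  →  {at(c), at(e), linked(f), marked(c), marked(f)}
optimal plan length = 2; 2 > 1

No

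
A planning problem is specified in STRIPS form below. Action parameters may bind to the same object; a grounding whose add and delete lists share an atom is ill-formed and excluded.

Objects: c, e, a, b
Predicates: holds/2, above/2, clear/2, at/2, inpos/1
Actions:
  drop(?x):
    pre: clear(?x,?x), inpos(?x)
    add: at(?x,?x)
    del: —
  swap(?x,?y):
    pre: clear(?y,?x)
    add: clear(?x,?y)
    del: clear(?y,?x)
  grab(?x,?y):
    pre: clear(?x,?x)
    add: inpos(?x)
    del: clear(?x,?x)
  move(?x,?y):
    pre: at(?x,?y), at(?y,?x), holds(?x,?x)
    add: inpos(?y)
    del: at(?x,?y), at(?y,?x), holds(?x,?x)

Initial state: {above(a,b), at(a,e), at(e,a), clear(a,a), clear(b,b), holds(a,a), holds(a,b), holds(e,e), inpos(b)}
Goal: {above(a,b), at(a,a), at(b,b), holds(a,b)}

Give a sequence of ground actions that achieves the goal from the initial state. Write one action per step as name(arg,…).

drop(b); move(e,a); drop(a)

1. drop(b)  →  {above(a,b), at(a,e), at(b,b), at(e,a), clear(a,a), clear(b,b), holds(a,a), holds(a,b), holds(e,e), inpos(b)}
2. move(e,a)  →  {above(a,b), at(b,b), clear(a,a), clear(b,b), holds(a,a), holds(a,b), inpos(a), inpos(b)}
3. drop(a)  →  {above(a,b), at(a,a), at(b,b), clear(a,a), clear(b,b), holds(a,a), holds(a,b), inpos(a), inpos(b)}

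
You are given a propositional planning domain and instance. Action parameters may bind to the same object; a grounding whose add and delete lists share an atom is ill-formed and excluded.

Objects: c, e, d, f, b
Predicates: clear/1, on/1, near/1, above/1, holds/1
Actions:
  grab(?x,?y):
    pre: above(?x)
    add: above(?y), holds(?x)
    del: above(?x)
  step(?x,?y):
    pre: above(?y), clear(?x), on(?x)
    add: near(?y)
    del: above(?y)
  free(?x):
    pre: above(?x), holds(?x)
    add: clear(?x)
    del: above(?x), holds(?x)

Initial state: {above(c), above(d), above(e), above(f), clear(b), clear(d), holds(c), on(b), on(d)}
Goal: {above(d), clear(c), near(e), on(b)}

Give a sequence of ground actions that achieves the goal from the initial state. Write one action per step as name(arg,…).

step(d,e); free(c)

1. step(d,e)  →  {above(c), above(d), above(f), clear(b), clear(d), holds(c), near(e), on(b), on(d)}
2. free(c)  →  {above(d), above(f), clear(b), clear(c), clear(d), near(e), on(b), on(d)}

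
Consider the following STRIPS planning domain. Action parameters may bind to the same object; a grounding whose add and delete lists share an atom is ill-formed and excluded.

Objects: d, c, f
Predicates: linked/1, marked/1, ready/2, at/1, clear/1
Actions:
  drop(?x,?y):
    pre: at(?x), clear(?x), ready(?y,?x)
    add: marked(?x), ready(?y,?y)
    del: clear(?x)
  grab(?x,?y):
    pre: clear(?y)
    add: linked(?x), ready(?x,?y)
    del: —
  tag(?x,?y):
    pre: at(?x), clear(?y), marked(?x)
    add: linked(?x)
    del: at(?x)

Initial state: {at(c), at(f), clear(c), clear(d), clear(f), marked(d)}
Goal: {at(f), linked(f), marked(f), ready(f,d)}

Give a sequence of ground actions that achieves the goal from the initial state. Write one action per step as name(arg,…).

1. grab(d,f)  →  {at(c), at(f), clear(c), clear(d), clear(f), linked(d), marked(d), ready(d,f)}
2. drop(f,d)  →  {at(c), at(f), clear(c), clear(d), linked(d), marked(d), marked(f), ready(d,d), ready(d,f)}
3. grab(f,d)  →  {at(c), at(f), clear(c), clear(d), linked(d), linked(f), marked(d), marked(f), ready(d,d), ready(d,f), ready(f,d)}

grab(d,f); drop(f,d); grab(f,d)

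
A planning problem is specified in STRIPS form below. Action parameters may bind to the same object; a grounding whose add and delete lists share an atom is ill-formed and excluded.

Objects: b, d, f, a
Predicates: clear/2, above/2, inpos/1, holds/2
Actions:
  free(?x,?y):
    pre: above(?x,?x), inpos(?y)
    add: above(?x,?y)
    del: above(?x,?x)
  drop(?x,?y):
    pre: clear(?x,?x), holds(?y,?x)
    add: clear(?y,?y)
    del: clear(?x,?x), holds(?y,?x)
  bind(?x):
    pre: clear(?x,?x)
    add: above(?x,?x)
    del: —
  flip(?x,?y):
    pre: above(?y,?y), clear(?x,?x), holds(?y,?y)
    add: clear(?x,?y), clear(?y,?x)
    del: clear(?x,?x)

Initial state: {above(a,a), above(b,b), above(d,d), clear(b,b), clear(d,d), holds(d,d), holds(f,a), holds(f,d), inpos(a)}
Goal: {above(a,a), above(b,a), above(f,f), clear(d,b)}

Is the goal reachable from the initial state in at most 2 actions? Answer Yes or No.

No

1. free(b,a)  →  {above(a,a), above(b,a), above(d,d), clear(b,b), clear(d,d), holds(d,d), holds(f,a), holds(f,d), inpos(a)}
2. drop(d,f)  →  {above(a,a), above(b,a), above(d,d), clear(b,b), clear(f,f), holds(d,d), holds(f,a), inpos(a)}
3. bind(f)  →  {above(a,a), above(b,a), above(d,d), above(f,f), clear(b,b), clear(f,f), holds(d,d), holds(f,a), inpos(a)}
4. flip(b,d)  →  {above(a,a), above(b,a), above(d,d), above(f,f), clear(b,d), clear(d,b), clear(f,f), holds(d,d), holds(f,a), inpos(a)}
optimal plan length = 4; 4 > 2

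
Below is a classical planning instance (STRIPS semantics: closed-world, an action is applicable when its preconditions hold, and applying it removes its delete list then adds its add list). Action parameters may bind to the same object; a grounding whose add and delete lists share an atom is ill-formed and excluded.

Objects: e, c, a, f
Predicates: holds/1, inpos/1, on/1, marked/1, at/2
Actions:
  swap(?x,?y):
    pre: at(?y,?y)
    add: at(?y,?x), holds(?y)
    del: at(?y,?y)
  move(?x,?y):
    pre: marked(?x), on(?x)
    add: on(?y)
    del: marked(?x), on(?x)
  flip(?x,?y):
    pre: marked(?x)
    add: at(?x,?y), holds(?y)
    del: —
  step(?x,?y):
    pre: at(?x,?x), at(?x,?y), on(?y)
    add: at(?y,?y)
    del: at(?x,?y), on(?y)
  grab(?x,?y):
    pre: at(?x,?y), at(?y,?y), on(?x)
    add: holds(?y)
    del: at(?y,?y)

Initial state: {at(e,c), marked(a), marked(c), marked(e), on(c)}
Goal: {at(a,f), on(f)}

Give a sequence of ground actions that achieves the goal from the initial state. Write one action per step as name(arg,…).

1. move(c,f)  →  {at(e,c), marked(a), marked(e), on(f)}
2. flip(a,f)  →  {at(a,f), at(e,c), holds(f), marked(a), marked(e), on(f)}

move(c,f); flip(a,f)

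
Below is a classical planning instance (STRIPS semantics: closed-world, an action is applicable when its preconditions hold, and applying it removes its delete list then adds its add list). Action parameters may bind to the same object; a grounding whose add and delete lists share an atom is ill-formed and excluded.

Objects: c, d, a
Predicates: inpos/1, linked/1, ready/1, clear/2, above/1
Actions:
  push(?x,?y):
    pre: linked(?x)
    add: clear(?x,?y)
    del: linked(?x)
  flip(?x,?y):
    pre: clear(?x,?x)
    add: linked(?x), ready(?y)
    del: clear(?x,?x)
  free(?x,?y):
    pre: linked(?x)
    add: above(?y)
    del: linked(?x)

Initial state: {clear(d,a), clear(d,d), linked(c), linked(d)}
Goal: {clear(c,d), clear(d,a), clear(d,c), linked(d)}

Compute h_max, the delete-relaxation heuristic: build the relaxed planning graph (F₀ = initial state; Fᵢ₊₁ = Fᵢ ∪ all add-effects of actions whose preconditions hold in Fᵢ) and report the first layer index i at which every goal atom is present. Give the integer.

F0 = init (4 atoms)
F1 = F0 ∪ {above(a), above(c), above(d), clear(c,a), clear(c,c), clear(c,d), clear(d,c), ready(a), ready(c), ready(d)}  (14 atoms)
goal ⊆ F1  ⇒  h_max = 1

1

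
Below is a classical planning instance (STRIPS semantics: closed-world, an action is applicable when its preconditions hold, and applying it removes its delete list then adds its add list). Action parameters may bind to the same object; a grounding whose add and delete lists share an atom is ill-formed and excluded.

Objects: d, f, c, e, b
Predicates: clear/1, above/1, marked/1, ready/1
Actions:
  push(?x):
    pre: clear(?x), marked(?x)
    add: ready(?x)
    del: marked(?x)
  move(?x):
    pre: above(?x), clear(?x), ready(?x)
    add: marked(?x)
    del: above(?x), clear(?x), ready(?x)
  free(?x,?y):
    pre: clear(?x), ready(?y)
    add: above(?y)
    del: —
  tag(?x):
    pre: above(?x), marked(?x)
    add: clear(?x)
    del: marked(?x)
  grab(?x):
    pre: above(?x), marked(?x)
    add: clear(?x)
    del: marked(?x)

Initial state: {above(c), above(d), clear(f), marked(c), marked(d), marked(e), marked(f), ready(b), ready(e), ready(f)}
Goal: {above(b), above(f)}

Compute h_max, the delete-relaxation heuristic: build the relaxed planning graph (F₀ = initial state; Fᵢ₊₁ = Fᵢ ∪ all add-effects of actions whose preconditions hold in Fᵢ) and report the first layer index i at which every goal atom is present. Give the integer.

F0 = init (10 atoms)
F1 = F0 ∪ {above(b), above(e), above(f), clear(c), clear(d)}  (15 atoms)
goal ⊆ F1  ⇒  h_max = 1

1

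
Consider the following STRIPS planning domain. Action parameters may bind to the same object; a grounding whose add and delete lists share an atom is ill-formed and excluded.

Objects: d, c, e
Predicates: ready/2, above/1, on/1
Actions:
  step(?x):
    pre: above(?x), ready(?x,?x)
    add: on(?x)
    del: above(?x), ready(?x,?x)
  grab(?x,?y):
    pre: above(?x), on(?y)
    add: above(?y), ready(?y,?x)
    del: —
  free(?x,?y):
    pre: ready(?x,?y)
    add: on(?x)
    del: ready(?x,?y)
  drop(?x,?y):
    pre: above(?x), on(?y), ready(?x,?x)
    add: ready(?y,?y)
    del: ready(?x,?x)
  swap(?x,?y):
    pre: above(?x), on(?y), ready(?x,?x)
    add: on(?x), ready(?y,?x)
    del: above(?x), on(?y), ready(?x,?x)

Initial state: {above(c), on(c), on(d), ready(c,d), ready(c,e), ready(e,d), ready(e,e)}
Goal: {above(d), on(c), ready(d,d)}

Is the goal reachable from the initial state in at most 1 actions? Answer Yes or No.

No

1. grab(c,d)  →  {above(c), above(d), on(c), on(d), ready(c,d), ready(c,e), ready(d,c), ready(e,d), ready(e,e)}
2. grab(d,d)  →  {above(c), above(d), on(c), on(d), ready(c,d), ready(c,e), ready(d,c), ready(d,d), ready(e,d), ready(e,e)}
optimal plan length = 2; 2 > 1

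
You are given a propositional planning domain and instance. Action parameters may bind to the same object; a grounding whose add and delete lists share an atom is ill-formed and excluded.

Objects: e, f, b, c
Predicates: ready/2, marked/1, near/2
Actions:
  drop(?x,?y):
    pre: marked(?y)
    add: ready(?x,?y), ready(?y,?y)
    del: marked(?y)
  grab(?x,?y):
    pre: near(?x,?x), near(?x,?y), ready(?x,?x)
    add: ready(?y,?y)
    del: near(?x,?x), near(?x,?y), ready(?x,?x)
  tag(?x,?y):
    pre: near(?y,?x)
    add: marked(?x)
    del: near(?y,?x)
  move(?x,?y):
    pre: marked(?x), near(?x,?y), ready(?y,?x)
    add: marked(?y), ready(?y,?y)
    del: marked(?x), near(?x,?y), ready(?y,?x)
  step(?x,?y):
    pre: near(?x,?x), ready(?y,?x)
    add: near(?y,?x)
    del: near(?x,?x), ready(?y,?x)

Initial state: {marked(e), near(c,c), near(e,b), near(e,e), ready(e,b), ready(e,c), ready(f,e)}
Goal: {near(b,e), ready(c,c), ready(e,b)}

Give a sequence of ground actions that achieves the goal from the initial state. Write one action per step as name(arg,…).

1. drop(b,e)  →  {near(c,c), near(e,b), near(e,e), ready(b,e), ready(e,b), ready(e,c), ready(e,e), ready(f,e)}
2. tag(c,c)  →  {marked(c), near(e,b), near(e,e), ready(b,e), ready(e,b), ready(e,c), ready(e,e), ready(f,e)}
3. drop(e,c)  →  {near(e,b), near(e,e), ready(b,e), ready(c,c), ready(e,b), ready(e,c), ready(e,e), ready(f,e)}
4. step(e,b)  →  {near(b,e), near(e,b), ready(c,c), ready(e,b), ready(e,c), ready(e,e), ready(f,e)}

drop(b,e); tag(c,c); drop(e,c); step(e,b)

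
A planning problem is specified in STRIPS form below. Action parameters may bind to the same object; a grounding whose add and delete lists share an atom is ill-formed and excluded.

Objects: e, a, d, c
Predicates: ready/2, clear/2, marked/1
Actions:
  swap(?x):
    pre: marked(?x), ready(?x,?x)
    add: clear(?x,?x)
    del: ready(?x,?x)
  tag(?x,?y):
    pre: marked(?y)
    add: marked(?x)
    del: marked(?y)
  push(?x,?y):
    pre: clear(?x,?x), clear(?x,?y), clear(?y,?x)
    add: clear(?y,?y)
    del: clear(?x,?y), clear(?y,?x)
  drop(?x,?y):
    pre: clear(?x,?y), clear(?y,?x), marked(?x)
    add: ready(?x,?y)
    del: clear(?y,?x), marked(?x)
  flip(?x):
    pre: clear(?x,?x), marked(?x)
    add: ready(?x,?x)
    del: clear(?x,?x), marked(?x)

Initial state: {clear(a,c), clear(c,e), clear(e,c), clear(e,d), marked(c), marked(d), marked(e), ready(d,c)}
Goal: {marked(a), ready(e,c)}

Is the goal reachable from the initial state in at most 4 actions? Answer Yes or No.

Yes

1. tag(a,d)  →  {clear(a,c), clear(c,e), clear(e,c), clear(e,d), marked(a), marked(c), marked(e), ready(d,c)}
2. drop(e,c)  →  {clear(a,c), clear(e,c), clear(e,d), marked(a), marked(c), ready(d,c), ready(e,c)}
optimal plan length = 2; 2 ≤ 4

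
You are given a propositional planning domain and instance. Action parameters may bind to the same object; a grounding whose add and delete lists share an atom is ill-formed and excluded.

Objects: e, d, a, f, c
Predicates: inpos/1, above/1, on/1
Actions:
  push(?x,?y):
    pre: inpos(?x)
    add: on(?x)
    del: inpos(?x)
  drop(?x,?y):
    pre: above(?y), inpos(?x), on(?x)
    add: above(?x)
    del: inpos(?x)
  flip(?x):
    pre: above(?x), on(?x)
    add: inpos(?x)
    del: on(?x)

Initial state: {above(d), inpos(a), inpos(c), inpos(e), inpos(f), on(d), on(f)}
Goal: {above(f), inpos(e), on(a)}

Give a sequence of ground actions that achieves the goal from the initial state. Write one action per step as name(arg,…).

push(a,e); drop(f,d)

1. push(a,e)  →  {above(d), inpos(c), inpos(e), inpos(f), on(a), on(d), on(f)}
2. drop(f,d)  →  {above(d), above(f), inpos(c), inpos(e), on(a), on(d), on(f)}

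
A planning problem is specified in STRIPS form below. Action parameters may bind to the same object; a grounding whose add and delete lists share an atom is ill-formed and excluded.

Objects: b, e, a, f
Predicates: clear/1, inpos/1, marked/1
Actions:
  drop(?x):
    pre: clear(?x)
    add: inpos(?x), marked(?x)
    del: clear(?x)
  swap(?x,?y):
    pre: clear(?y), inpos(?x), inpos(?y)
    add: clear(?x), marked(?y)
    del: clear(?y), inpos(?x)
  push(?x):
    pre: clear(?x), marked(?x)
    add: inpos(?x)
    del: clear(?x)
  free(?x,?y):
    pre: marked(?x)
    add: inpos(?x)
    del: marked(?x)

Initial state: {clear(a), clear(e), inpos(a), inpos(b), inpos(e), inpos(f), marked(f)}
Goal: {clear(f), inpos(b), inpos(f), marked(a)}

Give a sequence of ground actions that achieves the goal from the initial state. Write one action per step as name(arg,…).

swap(f,a); free(f,b)

1. swap(f,a)  →  {clear(e), clear(f), inpos(a), inpos(b), inpos(e), marked(a), marked(f)}
2. free(f,b)  →  {clear(e), clear(f), inpos(a), inpos(b), inpos(e), inpos(f), marked(a)}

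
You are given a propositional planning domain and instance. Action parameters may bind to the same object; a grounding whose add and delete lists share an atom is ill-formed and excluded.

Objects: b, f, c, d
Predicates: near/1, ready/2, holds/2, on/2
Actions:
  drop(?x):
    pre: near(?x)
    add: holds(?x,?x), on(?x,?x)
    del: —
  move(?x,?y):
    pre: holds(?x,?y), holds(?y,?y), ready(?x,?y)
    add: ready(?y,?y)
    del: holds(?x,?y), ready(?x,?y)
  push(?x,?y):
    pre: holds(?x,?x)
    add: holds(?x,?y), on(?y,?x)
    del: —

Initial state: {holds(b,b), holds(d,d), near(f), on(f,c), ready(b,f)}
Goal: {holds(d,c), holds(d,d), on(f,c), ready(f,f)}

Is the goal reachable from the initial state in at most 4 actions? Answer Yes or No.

1. drop(f)  →  {holds(b,b), holds(d,d), holds(f,f), near(f), on(f,c), on(f,f), ready(b,f)}
2. push(b,f)  →  {holds(b,b), holds(b,f), holds(d,d), holds(f,f), near(f), on(f,b), on(f,c), on(f,f), ready(b,f)}
3. move(b,f)  →  {holds(b,b), holds(d,d), holds(f,f), near(f), on(f,b), on(f,c), on(f,f), ready(f,f)}
4. push(d,c)  →  {holds(b,b), holds(d,c), holds(d,d), holds(f,f), near(f), on(c,d), on(f,b), on(f,c), on(f,f), ready(f,f)}
optimal plan length = 4; 4 ≤ 4

Yes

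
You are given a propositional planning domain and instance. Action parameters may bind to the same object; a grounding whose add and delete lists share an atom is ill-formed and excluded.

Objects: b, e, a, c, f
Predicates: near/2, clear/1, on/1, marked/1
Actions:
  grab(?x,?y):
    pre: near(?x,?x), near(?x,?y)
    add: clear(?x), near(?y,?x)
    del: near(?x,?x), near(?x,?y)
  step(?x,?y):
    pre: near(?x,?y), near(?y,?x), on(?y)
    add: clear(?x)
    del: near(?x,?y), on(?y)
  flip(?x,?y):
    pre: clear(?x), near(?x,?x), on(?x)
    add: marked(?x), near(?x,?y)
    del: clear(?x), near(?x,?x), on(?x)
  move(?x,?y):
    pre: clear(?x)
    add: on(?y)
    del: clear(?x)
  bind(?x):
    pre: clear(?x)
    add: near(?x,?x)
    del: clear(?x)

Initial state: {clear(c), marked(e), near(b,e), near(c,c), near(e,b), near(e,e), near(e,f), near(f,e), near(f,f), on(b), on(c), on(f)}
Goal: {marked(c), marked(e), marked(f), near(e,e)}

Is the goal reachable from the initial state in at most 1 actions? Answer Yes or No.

1. step(e,b)  →  {clear(c), clear(e), marked(e), near(b,e), near(c,c), near(e,e), near(e,f), near(f,e), near(f,f), on(c), on(f)}
2. flip(c,b)  →  {clear(e), marked(c), marked(e), near(b,e), near(c,b), near(e,e), near(e,f), near(f,e), near(f,f), on(f)}
3. move(e,e)  →  {marked(c), marked(e), near(b,e), near(c,b), near(e,e), near(e,f), near(f,e), near(f,f), on(e), on(f)}
4. step(f,e)  →  {clear(f), marked(c), marked(e), near(b,e), near(c,b), near(e,e), near(e,f), near(f,f), on(f)}
5. flip(f,b)  →  {marked(c), marked(e), marked(f), near(b,e), near(c,b), near(e,e), near(e,f), near(f,b)}
optimal plan length = 5; 5 > 1

No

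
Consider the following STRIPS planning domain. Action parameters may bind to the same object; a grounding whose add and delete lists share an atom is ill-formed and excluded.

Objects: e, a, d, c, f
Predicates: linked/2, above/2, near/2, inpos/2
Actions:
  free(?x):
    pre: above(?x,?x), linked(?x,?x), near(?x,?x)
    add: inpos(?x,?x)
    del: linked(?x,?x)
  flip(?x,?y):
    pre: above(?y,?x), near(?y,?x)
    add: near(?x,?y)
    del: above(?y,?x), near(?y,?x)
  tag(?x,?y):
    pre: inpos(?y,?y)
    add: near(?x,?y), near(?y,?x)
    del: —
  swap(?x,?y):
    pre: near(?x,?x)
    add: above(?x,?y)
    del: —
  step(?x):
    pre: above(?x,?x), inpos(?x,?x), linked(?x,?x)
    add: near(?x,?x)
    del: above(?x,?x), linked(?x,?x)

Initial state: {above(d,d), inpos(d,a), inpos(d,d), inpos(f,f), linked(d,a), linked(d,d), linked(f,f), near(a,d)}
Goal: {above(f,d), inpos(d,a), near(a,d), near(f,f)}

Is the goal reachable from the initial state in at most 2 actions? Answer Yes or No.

Yes

1. tag(f,f)  →  {above(d,d), inpos(d,a), inpos(d,d), inpos(f,f), linked(d,a), linked(d,d), linked(f,f), near(a,d), near(f,f)}
2. swap(f,d)  →  {above(d,d), above(f,d), inpos(d,a), inpos(d,d), inpos(f,f), linked(d,a), linked(d,d), linked(f,f), near(a,d), near(f,f)}
optimal plan length = 2; 2 ≤ 2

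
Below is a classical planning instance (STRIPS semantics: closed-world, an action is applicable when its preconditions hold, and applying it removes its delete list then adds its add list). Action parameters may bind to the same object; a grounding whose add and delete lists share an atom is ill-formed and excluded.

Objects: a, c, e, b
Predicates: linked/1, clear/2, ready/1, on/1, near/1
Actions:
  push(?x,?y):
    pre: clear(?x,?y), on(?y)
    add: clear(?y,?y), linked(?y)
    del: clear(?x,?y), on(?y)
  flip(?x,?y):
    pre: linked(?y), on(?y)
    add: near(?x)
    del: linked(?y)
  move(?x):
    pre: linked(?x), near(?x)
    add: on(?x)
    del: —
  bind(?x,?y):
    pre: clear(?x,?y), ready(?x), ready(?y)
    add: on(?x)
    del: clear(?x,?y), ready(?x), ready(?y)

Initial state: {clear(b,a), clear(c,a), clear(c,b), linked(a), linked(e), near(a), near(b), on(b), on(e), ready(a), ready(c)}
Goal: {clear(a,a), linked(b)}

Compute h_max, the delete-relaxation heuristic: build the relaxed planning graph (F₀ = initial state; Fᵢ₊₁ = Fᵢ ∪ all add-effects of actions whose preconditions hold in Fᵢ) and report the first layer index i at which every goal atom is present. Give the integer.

F0 = init (11 atoms)
F1 = F0 ∪ {clear(b,b), linked(b), near(c), near(e), on(a), on(c)}  (17 atoms)
F2 = F1 ∪ {clear(a,a)}  (18 atoms)
goal ⊆ F2  ⇒  h_max = 2

2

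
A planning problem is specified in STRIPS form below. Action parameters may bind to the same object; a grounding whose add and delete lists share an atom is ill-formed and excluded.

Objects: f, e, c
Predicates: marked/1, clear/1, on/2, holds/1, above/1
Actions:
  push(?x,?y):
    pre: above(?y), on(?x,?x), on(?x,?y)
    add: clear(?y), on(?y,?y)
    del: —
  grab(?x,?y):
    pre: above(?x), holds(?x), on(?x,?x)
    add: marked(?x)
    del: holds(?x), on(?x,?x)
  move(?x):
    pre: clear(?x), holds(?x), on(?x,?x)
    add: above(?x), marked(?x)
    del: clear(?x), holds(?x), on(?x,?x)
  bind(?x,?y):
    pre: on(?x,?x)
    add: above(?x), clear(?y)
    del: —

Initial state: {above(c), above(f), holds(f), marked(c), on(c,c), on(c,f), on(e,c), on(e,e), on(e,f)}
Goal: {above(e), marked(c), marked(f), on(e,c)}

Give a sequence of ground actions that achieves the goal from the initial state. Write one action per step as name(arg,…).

push(e,f); grab(f,f); bind(e,f)

1. push(e,f)  →  {above(c), above(f), clear(f), holds(f), marked(c), on(c,c), on(c,f), on(e,c), on(e,e), on(e,f), on(f,f)}
2. grab(f,f)  →  {above(c), above(f), clear(f), marked(c), marked(f), on(c,c), on(c,f), on(e,c), on(e,e), on(e,f)}
3. bind(e,f)  →  {above(c), above(e), above(f), clear(f), marked(c), marked(f), on(c,c), on(c,f), on(e,c), on(e,e), on(e,f)}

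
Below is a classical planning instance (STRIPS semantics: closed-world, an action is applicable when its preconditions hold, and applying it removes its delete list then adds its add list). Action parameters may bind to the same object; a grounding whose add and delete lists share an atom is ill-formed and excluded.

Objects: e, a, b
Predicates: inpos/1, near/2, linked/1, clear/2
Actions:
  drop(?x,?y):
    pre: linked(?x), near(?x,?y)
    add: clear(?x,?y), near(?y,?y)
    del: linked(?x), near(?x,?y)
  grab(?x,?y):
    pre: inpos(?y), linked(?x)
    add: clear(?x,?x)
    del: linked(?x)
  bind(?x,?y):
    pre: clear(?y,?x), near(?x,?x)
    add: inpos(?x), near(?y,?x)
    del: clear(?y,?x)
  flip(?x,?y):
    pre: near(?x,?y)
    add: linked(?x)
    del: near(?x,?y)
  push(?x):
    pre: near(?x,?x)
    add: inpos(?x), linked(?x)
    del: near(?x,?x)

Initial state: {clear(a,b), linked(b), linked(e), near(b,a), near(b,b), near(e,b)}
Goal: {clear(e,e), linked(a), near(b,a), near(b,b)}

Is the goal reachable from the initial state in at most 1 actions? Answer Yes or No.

1. bind(b,a)  →  {inpos(b), linked(b), linked(e), near(a,b), near(b,a), near(b,b), near(e,b)}
2. grab(e,b)  →  {clear(e,e), inpos(b), linked(b), near(a,b), near(b,a), near(b,b), near(e,b)}
3. flip(a,b)  →  {clear(e,e), inpos(b), linked(a), linked(b), near(b,a), near(b,b), near(e,b)}
optimal plan length = 3; 3 > 1

No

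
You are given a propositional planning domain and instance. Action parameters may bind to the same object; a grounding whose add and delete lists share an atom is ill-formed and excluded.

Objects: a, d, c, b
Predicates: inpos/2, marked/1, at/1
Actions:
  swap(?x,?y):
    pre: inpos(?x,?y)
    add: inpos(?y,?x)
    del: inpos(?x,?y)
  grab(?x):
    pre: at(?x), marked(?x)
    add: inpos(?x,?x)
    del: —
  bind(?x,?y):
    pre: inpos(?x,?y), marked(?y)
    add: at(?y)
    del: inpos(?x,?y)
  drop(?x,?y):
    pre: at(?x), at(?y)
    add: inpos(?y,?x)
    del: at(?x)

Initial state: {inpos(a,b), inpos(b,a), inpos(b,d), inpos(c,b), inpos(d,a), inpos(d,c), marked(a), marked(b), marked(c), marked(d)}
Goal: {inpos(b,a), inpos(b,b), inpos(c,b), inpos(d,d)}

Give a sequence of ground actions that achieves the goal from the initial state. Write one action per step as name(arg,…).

bind(a,b); grab(b); bind(b,d); grab(d)

1. bind(a,b)  →  {at(b), inpos(b,a), inpos(b,d), inpos(c,b), inpos(d,a), inpos(d,c), marked(a), marked(b), marked(c), marked(d)}
2. grab(b)  →  {at(b), inpos(b,a), inpos(b,b), inpos(b,d), inpos(c,b), inpos(d,a), inpos(d,c), marked(a), marked(b), marked(c), marked(d)}
3. bind(b,d)  →  {at(b), at(d), inpos(b,a), inpos(b,b), inpos(c,b), inpos(d,a), inpos(d,c), marked(a), marked(b), marked(c), marked(d)}
4. grab(d)  →  {at(b), at(d), inpos(b,a), inpos(b,b), inpos(c,b), inpos(d,a), inpos(d,c), inpos(d,d), marked(a), marked(b), marked(c), marked(d)}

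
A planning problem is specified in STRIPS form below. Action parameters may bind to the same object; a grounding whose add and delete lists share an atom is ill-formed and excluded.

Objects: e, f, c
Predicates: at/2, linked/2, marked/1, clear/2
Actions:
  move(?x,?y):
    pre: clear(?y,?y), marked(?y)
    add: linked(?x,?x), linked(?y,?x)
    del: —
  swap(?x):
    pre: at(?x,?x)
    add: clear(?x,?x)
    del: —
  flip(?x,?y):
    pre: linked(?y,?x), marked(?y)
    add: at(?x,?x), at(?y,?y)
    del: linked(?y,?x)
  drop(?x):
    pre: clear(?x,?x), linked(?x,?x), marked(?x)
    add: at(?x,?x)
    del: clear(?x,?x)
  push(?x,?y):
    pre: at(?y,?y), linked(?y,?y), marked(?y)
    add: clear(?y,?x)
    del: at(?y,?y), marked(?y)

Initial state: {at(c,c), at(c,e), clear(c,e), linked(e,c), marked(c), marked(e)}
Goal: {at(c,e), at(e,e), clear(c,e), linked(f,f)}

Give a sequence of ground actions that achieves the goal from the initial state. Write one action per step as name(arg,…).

1. swap(c)  →  {at(c,c), at(c,e), clear(c,c), clear(c,e), linked(e,c), marked(c), marked(e)}
2. move(f,c)  →  {at(c,c), at(c,e), clear(c,c), clear(c,e), linked(c,f), linked(e,c), linked(f,f), marked(c), marked(e)}
3. flip(c,e)  →  {at(c,c), at(c,e), at(e,e), clear(c,c), clear(c,e), linked(c,f), linked(f,f), marked(c), marked(e)}

swap(c); move(f,c); flip(c,e)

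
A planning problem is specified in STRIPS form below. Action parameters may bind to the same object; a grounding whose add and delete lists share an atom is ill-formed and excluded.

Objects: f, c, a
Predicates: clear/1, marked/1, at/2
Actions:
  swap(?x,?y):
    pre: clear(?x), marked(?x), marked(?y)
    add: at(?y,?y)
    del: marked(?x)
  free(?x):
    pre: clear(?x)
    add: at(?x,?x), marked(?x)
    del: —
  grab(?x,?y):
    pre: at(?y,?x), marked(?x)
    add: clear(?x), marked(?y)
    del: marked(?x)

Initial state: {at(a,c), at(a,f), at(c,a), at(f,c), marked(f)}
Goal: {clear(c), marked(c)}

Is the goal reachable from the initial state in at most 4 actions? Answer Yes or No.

Yes

1. grab(f,a)  →  {at(a,c), at(a,f), at(c,a), at(f,c), clear(f), marked(a)}
2. grab(a,c)  →  {at(a,c), at(a,f), at(c,a), at(f,c), clear(a), clear(f), marked(c)}
3. grab(c,f)  →  {at(a,c), at(a,f), at(c,a), at(f,c), clear(a), clear(c), clear(f), marked(f)}
4. free(c)  →  {at(a,c), at(a,f), at(c,a), at(c,c), at(f,c), clear(a), clear(c), clear(f), marked(c), marked(f)}
optimal plan length = 4; 4 ≤ 4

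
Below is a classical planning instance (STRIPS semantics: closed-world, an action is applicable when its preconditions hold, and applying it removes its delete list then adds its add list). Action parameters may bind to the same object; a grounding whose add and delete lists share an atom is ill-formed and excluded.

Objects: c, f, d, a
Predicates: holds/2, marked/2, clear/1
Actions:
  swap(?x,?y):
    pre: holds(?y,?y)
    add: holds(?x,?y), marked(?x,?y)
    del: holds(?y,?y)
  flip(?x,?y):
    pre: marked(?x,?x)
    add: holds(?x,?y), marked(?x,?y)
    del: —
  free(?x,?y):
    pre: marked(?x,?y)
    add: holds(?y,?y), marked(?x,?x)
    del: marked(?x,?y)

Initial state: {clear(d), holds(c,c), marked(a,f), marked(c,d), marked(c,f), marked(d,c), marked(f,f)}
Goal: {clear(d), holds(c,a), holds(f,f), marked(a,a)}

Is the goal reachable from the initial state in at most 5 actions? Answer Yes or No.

Yes

1. free(c,f)  →  {clear(d), holds(c,c), holds(f,f), marked(a,f), marked(c,c), marked(c,d), marked(d,c), marked(f,f)}
2. flip(c,a)  →  {clear(d), holds(c,a), holds(c,c), holds(f,f), marked(a,f), marked(c,a), marked(c,c), marked(c,d), marked(d,c), marked(f,f)}
3. free(a,f)  →  {clear(d), holds(c,a), holds(c,c), holds(f,f), marked(a,a), marked(c,a), marked(c,c), marked(c,d), marked(d,c), marked(f,f)}
optimal plan length = 3; 3 ≤ 5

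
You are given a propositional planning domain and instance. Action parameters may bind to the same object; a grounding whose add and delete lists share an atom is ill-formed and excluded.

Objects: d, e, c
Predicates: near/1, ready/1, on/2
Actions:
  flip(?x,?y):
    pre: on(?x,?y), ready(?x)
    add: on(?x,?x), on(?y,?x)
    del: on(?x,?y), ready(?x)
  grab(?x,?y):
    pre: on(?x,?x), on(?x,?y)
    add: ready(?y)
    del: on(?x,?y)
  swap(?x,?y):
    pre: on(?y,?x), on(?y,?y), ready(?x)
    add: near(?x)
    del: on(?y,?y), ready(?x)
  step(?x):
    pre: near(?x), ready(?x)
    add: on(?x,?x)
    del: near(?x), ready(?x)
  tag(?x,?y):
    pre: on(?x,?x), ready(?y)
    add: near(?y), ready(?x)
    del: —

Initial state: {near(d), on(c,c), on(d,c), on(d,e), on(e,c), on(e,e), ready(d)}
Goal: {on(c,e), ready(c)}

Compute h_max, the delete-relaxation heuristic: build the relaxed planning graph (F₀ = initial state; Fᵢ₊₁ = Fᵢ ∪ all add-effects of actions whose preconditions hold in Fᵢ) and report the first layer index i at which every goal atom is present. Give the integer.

2

F0 = init (7 atoms)
F1 = F0 ∪ {on(c,d), on(d,d), on(e,d), ready(c), ready(e)}  (12 atoms)
F2 = F1 ∪ {near(c), near(e), on(c,e)}  (15 atoms)
goal ⊆ F2  ⇒  h_max = 2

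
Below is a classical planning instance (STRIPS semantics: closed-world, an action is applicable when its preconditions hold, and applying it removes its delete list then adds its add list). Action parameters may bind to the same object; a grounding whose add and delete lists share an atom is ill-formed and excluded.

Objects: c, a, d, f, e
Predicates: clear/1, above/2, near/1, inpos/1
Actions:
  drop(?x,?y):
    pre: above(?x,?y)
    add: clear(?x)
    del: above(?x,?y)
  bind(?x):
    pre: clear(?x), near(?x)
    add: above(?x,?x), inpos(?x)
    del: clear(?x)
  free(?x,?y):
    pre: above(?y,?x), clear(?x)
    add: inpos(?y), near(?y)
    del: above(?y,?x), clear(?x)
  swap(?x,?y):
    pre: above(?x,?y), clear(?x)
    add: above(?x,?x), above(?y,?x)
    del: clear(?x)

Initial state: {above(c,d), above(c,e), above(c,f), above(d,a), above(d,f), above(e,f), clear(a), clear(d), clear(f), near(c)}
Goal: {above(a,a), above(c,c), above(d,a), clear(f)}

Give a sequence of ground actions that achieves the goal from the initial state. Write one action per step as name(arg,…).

drop(c,d); bind(c); swap(d,a); swap(a,d)

1. drop(c,d)  →  {above(c,e), above(c,f), above(d,a), above(d,f), above(e,f), clear(a), clear(c), clear(d), clear(f), near(c)}
2. bind(c)  →  {above(c,c), above(c,e), above(c,f), above(d,a), above(d,f), above(e,f), clear(a), clear(d), clear(f), inpos(c), near(c)}
3. swap(d,a)  →  {above(a,d), above(c,c), above(c,e), above(c,f), above(d,a), above(d,d), above(d,f), above(e,f), clear(a), clear(f), inpos(c), near(c)}
4. swap(a,d)  →  {above(a,a), above(a,d), above(c,c), above(c,e), above(c,f), above(d,a), above(d,d), above(d,f), above(e,f), clear(f), inpos(c), near(c)}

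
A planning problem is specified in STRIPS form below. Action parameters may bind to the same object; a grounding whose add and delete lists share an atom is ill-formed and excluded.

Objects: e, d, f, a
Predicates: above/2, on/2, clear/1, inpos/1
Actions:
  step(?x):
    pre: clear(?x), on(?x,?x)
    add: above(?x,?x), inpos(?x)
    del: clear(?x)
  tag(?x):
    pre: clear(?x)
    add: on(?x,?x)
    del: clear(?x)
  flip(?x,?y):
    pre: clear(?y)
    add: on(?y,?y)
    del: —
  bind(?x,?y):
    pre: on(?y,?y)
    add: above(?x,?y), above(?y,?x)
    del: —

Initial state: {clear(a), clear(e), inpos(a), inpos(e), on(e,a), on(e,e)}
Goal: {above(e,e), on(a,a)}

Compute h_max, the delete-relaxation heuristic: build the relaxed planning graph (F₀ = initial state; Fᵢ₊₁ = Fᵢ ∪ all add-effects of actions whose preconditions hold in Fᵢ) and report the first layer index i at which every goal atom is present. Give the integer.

1

F0 = init (6 atoms)
F1 = F0 ∪ {above(a,e), above(d,e), above(e,a), above(e,d), above(e,e), above(e,f), above(f,e), on(a,a)}  (14 atoms)
goal ⊆ F1  ⇒  h_max = 1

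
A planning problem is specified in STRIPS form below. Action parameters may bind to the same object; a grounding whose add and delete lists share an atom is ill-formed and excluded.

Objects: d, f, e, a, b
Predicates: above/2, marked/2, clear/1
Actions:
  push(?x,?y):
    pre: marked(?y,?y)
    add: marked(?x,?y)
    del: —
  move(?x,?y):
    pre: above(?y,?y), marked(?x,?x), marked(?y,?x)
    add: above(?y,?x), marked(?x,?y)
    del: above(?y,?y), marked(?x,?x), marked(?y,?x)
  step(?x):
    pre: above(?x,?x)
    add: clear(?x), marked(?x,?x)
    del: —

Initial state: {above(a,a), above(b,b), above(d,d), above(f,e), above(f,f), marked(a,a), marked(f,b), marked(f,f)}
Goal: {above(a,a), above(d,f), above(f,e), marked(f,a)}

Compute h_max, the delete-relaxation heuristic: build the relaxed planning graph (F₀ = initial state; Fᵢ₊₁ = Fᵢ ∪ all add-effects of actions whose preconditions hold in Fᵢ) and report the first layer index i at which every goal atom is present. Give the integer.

2

F0 = init (8 atoms)
F1 = F0 ∪ {clear(a), clear(b), clear(d), clear(f), marked(a,f), marked(b,a), marked(b,b), marked(b,f), marked(d,a), marked(d,d), marked(d,f), marked(e,a), marked(e,f), marked(f,a)}  (22 atoms)
F2 = F1 ∪ {above(a,f), above(b,a), above(b,f), above(d,a), above(d,f), above(f,a), above(f,b), marked(a,b), marked(a,d), marked(b,d), marked(d,b), marked(e,b), marked(e,d), marked(f,d)}  (36 atoms)
goal ⊆ F2  ⇒  h_max = 2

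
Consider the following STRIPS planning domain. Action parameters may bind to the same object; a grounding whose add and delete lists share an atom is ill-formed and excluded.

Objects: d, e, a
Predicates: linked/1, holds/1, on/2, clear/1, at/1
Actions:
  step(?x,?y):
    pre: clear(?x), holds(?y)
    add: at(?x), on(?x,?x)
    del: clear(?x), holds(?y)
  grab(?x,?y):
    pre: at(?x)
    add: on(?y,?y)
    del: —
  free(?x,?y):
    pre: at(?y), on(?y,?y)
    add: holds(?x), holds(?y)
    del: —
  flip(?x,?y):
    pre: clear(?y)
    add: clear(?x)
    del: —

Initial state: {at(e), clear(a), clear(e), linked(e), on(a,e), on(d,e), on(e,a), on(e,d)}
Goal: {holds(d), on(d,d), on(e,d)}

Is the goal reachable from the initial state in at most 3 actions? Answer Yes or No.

Yes

1. grab(e,d)  →  {at(e), clear(a), clear(e), linked(e), on(a,e), on(d,d), on(d,e), on(e,a), on(e,d)}
2. grab(e,e)  →  {at(e), clear(a), clear(e), linked(e), on(a,e), on(d,d), on(d,e), on(e,a), on(e,d), on(e,e)}
3. free(d,e)  →  {at(e), clear(a), clear(e), holds(d), holds(e), linked(e), on(a,e), on(d,d), on(d,e), on(e,a), on(e,d), on(e,e)}
optimal plan length = 3; 3 ≤ 3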